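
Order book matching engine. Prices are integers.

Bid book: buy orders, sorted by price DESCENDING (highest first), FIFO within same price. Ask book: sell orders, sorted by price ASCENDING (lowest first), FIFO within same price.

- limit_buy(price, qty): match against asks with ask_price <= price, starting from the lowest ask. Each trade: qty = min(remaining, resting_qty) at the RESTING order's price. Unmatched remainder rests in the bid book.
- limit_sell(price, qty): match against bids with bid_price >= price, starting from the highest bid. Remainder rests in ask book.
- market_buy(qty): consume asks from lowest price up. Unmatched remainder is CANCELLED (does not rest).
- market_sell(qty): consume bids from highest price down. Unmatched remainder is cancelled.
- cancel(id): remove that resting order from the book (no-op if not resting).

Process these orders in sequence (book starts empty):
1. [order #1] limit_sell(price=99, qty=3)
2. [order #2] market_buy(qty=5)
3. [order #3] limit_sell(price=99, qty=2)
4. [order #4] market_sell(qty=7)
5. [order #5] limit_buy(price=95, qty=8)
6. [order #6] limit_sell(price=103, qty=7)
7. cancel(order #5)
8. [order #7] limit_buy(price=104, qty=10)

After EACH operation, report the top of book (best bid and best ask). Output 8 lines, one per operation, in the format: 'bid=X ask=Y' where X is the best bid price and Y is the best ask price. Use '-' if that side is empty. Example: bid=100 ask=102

Answer: bid=- ask=99
bid=- ask=-
bid=- ask=99
bid=- ask=99
bid=95 ask=99
bid=95 ask=99
bid=- ask=99
bid=104 ask=-

Derivation:
After op 1 [order #1] limit_sell(price=99, qty=3): fills=none; bids=[-] asks=[#1:3@99]
After op 2 [order #2] market_buy(qty=5): fills=#2x#1:3@99; bids=[-] asks=[-]
After op 3 [order #3] limit_sell(price=99, qty=2): fills=none; bids=[-] asks=[#3:2@99]
After op 4 [order #4] market_sell(qty=7): fills=none; bids=[-] asks=[#3:2@99]
After op 5 [order #5] limit_buy(price=95, qty=8): fills=none; bids=[#5:8@95] asks=[#3:2@99]
After op 6 [order #6] limit_sell(price=103, qty=7): fills=none; bids=[#5:8@95] asks=[#3:2@99 #6:7@103]
After op 7 cancel(order #5): fills=none; bids=[-] asks=[#3:2@99 #6:7@103]
After op 8 [order #7] limit_buy(price=104, qty=10): fills=#7x#3:2@99 #7x#6:7@103; bids=[#7:1@104] asks=[-]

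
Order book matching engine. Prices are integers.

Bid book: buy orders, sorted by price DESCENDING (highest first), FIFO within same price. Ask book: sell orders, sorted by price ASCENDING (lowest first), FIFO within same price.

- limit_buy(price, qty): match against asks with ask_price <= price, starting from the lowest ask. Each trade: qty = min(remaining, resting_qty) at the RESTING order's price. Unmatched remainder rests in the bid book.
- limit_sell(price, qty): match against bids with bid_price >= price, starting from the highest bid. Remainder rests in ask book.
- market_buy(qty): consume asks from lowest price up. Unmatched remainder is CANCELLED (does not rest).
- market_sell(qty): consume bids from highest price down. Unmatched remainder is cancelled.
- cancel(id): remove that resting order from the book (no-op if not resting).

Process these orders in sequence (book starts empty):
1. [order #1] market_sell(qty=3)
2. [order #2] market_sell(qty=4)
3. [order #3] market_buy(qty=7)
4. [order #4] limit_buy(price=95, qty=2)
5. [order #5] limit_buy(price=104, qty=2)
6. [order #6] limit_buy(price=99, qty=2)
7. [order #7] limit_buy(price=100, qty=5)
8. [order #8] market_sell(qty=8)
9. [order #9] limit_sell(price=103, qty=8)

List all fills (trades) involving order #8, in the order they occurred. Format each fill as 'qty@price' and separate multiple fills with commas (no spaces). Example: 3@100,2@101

After op 1 [order #1] market_sell(qty=3): fills=none; bids=[-] asks=[-]
After op 2 [order #2] market_sell(qty=4): fills=none; bids=[-] asks=[-]
After op 3 [order #3] market_buy(qty=7): fills=none; bids=[-] asks=[-]
After op 4 [order #4] limit_buy(price=95, qty=2): fills=none; bids=[#4:2@95] asks=[-]
After op 5 [order #5] limit_buy(price=104, qty=2): fills=none; bids=[#5:2@104 #4:2@95] asks=[-]
After op 6 [order #6] limit_buy(price=99, qty=2): fills=none; bids=[#5:2@104 #6:2@99 #4:2@95] asks=[-]
After op 7 [order #7] limit_buy(price=100, qty=5): fills=none; bids=[#5:2@104 #7:5@100 #6:2@99 #4:2@95] asks=[-]
After op 8 [order #8] market_sell(qty=8): fills=#5x#8:2@104 #7x#8:5@100 #6x#8:1@99; bids=[#6:1@99 #4:2@95] asks=[-]
After op 9 [order #9] limit_sell(price=103, qty=8): fills=none; bids=[#6:1@99 #4:2@95] asks=[#9:8@103]

Answer: 2@104,5@100,1@99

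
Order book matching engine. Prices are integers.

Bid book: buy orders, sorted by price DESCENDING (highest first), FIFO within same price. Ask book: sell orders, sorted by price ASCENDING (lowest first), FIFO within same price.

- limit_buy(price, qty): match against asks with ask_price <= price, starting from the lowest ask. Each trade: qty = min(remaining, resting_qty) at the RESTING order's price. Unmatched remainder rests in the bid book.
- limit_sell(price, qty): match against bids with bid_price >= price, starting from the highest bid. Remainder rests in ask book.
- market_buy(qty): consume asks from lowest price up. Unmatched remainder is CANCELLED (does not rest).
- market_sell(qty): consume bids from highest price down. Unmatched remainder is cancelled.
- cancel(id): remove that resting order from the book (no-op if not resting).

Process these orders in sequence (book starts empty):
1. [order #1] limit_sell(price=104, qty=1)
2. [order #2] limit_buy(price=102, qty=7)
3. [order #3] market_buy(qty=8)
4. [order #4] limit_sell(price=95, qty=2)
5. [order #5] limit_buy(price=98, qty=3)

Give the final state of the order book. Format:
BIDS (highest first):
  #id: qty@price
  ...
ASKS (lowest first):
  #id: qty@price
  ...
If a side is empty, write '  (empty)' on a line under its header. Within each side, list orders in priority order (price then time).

Answer: BIDS (highest first):
  #2: 5@102
  #5: 3@98
ASKS (lowest first):
  (empty)

Derivation:
After op 1 [order #1] limit_sell(price=104, qty=1): fills=none; bids=[-] asks=[#1:1@104]
After op 2 [order #2] limit_buy(price=102, qty=7): fills=none; bids=[#2:7@102] asks=[#1:1@104]
After op 3 [order #3] market_buy(qty=8): fills=#3x#1:1@104; bids=[#2:7@102] asks=[-]
After op 4 [order #4] limit_sell(price=95, qty=2): fills=#2x#4:2@102; bids=[#2:5@102] asks=[-]
After op 5 [order #5] limit_buy(price=98, qty=3): fills=none; bids=[#2:5@102 #5:3@98] asks=[-]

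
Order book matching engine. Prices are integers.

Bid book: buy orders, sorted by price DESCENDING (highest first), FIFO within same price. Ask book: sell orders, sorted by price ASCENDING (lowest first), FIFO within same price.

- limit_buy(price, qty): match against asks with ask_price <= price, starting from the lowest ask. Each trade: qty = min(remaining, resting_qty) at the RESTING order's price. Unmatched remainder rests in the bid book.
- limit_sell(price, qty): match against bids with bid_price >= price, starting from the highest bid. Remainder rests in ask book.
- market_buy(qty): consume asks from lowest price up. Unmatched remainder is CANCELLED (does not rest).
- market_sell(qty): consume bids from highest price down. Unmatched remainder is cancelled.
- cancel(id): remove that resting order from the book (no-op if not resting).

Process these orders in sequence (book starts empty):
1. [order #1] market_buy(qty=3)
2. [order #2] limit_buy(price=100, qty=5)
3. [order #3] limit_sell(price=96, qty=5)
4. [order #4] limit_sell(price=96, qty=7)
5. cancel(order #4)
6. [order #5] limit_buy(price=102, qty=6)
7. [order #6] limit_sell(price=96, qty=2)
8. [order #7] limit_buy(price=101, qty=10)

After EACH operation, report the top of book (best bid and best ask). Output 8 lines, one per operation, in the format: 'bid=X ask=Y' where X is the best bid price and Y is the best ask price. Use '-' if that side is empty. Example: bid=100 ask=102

Answer: bid=- ask=-
bid=100 ask=-
bid=- ask=-
bid=- ask=96
bid=- ask=-
bid=102 ask=-
bid=102 ask=-
bid=102 ask=-

Derivation:
After op 1 [order #1] market_buy(qty=3): fills=none; bids=[-] asks=[-]
After op 2 [order #2] limit_buy(price=100, qty=5): fills=none; bids=[#2:5@100] asks=[-]
After op 3 [order #3] limit_sell(price=96, qty=5): fills=#2x#3:5@100; bids=[-] asks=[-]
After op 4 [order #4] limit_sell(price=96, qty=7): fills=none; bids=[-] asks=[#4:7@96]
After op 5 cancel(order #4): fills=none; bids=[-] asks=[-]
After op 6 [order #5] limit_buy(price=102, qty=6): fills=none; bids=[#5:6@102] asks=[-]
After op 7 [order #6] limit_sell(price=96, qty=2): fills=#5x#6:2@102; bids=[#5:4@102] asks=[-]
After op 8 [order #7] limit_buy(price=101, qty=10): fills=none; bids=[#5:4@102 #7:10@101] asks=[-]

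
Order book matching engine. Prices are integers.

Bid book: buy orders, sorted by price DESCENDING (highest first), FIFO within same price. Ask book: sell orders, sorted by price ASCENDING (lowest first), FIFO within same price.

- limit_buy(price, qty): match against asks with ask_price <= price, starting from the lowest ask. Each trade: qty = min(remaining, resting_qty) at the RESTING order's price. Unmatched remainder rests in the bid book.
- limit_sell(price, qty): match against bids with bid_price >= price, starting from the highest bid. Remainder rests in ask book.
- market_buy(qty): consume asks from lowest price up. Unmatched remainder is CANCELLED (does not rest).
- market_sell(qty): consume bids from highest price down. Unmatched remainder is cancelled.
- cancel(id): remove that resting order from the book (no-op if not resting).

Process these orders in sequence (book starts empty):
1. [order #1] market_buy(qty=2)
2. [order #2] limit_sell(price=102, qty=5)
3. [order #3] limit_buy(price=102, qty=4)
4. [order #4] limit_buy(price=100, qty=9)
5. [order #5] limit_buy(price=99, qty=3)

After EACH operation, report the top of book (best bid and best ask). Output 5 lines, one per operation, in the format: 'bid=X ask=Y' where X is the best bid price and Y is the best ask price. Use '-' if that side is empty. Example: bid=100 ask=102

After op 1 [order #1] market_buy(qty=2): fills=none; bids=[-] asks=[-]
After op 2 [order #2] limit_sell(price=102, qty=5): fills=none; bids=[-] asks=[#2:5@102]
After op 3 [order #3] limit_buy(price=102, qty=4): fills=#3x#2:4@102; bids=[-] asks=[#2:1@102]
After op 4 [order #4] limit_buy(price=100, qty=9): fills=none; bids=[#4:9@100] asks=[#2:1@102]
After op 5 [order #5] limit_buy(price=99, qty=3): fills=none; bids=[#4:9@100 #5:3@99] asks=[#2:1@102]

Answer: bid=- ask=-
bid=- ask=102
bid=- ask=102
bid=100 ask=102
bid=100 ask=102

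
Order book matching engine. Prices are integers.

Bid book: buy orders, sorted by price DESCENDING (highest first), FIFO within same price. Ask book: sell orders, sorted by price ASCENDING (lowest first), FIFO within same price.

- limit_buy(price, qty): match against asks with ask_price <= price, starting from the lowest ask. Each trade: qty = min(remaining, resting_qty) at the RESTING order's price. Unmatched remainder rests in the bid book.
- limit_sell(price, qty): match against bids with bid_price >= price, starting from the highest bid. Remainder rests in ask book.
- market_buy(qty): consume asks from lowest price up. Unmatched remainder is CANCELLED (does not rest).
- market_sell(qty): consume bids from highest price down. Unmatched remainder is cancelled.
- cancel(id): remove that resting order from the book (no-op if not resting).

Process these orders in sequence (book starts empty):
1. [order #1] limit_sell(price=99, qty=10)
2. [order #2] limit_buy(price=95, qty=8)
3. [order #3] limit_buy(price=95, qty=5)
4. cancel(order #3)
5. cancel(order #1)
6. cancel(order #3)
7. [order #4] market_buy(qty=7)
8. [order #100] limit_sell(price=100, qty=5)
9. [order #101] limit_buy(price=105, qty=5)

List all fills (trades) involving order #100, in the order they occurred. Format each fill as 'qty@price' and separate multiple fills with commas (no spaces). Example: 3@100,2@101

Answer: 5@100

Derivation:
After op 1 [order #1] limit_sell(price=99, qty=10): fills=none; bids=[-] asks=[#1:10@99]
After op 2 [order #2] limit_buy(price=95, qty=8): fills=none; bids=[#2:8@95] asks=[#1:10@99]
After op 3 [order #3] limit_buy(price=95, qty=5): fills=none; bids=[#2:8@95 #3:5@95] asks=[#1:10@99]
After op 4 cancel(order #3): fills=none; bids=[#2:8@95] asks=[#1:10@99]
After op 5 cancel(order #1): fills=none; bids=[#2:8@95] asks=[-]
After op 6 cancel(order #3): fills=none; bids=[#2:8@95] asks=[-]
After op 7 [order #4] market_buy(qty=7): fills=none; bids=[#2:8@95] asks=[-]
After op 8 [order #100] limit_sell(price=100, qty=5): fills=none; bids=[#2:8@95] asks=[#100:5@100]
After op 9 [order #101] limit_buy(price=105, qty=5): fills=#101x#100:5@100; bids=[#2:8@95] asks=[-]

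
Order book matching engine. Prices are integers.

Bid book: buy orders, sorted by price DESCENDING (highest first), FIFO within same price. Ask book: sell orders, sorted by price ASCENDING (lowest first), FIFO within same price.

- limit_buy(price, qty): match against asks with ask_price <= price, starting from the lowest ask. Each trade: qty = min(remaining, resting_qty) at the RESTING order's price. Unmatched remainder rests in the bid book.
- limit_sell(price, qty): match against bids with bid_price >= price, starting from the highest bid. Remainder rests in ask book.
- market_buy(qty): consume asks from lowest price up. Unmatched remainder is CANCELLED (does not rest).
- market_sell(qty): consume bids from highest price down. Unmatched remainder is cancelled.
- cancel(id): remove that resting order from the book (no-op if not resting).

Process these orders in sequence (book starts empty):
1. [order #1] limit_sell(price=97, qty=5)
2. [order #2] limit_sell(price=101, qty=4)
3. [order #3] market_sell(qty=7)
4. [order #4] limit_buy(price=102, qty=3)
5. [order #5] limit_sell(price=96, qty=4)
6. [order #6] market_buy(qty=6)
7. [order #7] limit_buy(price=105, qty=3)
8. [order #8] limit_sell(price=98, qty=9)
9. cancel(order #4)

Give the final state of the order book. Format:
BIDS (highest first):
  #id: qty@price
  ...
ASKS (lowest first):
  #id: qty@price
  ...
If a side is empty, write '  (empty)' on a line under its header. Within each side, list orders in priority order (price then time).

After op 1 [order #1] limit_sell(price=97, qty=5): fills=none; bids=[-] asks=[#1:5@97]
After op 2 [order #2] limit_sell(price=101, qty=4): fills=none; bids=[-] asks=[#1:5@97 #2:4@101]
After op 3 [order #3] market_sell(qty=7): fills=none; bids=[-] asks=[#1:5@97 #2:4@101]
After op 4 [order #4] limit_buy(price=102, qty=3): fills=#4x#1:3@97; bids=[-] asks=[#1:2@97 #2:4@101]
After op 5 [order #5] limit_sell(price=96, qty=4): fills=none; bids=[-] asks=[#5:4@96 #1:2@97 #2:4@101]
After op 6 [order #6] market_buy(qty=6): fills=#6x#5:4@96 #6x#1:2@97; bids=[-] asks=[#2:4@101]
After op 7 [order #7] limit_buy(price=105, qty=3): fills=#7x#2:3@101; bids=[-] asks=[#2:1@101]
After op 8 [order #8] limit_sell(price=98, qty=9): fills=none; bids=[-] asks=[#8:9@98 #2:1@101]
After op 9 cancel(order #4): fills=none; bids=[-] asks=[#8:9@98 #2:1@101]

Answer: BIDS (highest first):
  (empty)
ASKS (lowest first):
  #8: 9@98
  #2: 1@101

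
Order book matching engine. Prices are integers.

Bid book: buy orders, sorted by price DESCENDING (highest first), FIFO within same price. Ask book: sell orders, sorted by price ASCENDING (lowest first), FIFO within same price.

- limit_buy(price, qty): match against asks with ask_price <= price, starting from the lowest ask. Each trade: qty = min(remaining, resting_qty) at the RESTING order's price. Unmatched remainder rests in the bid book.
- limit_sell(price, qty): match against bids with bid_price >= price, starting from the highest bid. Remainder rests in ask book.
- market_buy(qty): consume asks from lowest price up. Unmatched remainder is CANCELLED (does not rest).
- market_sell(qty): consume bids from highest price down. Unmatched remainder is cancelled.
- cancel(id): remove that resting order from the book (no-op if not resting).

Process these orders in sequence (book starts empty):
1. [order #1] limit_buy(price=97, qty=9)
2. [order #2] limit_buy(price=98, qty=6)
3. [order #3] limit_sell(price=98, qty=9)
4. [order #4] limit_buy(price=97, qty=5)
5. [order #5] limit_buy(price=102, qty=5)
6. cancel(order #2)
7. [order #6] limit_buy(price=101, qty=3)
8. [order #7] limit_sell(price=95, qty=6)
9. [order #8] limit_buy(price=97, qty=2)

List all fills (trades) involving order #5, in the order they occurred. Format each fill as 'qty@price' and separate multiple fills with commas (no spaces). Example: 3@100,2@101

After op 1 [order #1] limit_buy(price=97, qty=9): fills=none; bids=[#1:9@97] asks=[-]
After op 2 [order #2] limit_buy(price=98, qty=6): fills=none; bids=[#2:6@98 #1:9@97] asks=[-]
After op 3 [order #3] limit_sell(price=98, qty=9): fills=#2x#3:6@98; bids=[#1:9@97] asks=[#3:3@98]
After op 4 [order #4] limit_buy(price=97, qty=5): fills=none; bids=[#1:9@97 #4:5@97] asks=[#3:3@98]
After op 5 [order #5] limit_buy(price=102, qty=5): fills=#5x#3:3@98; bids=[#5:2@102 #1:9@97 #4:5@97] asks=[-]
After op 6 cancel(order #2): fills=none; bids=[#5:2@102 #1:9@97 #4:5@97] asks=[-]
After op 7 [order #6] limit_buy(price=101, qty=3): fills=none; bids=[#5:2@102 #6:3@101 #1:9@97 #4:5@97] asks=[-]
After op 8 [order #7] limit_sell(price=95, qty=6): fills=#5x#7:2@102 #6x#7:3@101 #1x#7:1@97; bids=[#1:8@97 #4:5@97] asks=[-]
After op 9 [order #8] limit_buy(price=97, qty=2): fills=none; bids=[#1:8@97 #4:5@97 #8:2@97] asks=[-]

Answer: 3@98,2@102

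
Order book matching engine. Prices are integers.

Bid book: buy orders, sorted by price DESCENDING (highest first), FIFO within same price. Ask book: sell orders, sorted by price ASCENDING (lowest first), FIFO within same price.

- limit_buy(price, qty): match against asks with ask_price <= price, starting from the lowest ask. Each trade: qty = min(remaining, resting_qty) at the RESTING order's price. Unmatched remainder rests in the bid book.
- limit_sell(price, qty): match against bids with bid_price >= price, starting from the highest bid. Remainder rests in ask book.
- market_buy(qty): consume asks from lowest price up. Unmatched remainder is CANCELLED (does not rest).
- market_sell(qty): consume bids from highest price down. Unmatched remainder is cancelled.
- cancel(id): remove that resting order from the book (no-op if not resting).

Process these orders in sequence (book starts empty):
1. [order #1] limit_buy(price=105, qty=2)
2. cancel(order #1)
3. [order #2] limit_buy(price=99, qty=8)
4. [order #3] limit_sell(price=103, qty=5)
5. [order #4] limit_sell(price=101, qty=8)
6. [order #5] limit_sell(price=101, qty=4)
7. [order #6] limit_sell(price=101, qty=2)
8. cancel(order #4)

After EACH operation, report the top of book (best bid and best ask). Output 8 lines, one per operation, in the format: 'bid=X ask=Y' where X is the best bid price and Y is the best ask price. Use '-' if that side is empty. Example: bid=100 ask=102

Answer: bid=105 ask=-
bid=- ask=-
bid=99 ask=-
bid=99 ask=103
bid=99 ask=101
bid=99 ask=101
bid=99 ask=101
bid=99 ask=101

Derivation:
After op 1 [order #1] limit_buy(price=105, qty=2): fills=none; bids=[#1:2@105] asks=[-]
After op 2 cancel(order #1): fills=none; bids=[-] asks=[-]
After op 3 [order #2] limit_buy(price=99, qty=8): fills=none; bids=[#2:8@99] asks=[-]
After op 4 [order #3] limit_sell(price=103, qty=5): fills=none; bids=[#2:8@99] asks=[#3:5@103]
After op 5 [order #4] limit_sell(price=101, qty=8): fills=none; bids=[#2:8@99] asks=[#4:8@101 #3:5@103]
After op 6 [order #5] limit_sell(price=101, qty=4): fills=none; bids=[#2:8@99] asks=[#4:8@101 #5:4@101 #3:5@103]
After op 7 [order #6] limit_sell(price=101, qty=2): fills=none; bids=[#2:8@99] asks=[#4:8@101 #5:4@101 #6:2@101 #3:5@103]
After op 8 cancel(order #4): fills=none; bids=[#2:8@99] asks=[#5:4@101 #6:2@101 #3:5@103]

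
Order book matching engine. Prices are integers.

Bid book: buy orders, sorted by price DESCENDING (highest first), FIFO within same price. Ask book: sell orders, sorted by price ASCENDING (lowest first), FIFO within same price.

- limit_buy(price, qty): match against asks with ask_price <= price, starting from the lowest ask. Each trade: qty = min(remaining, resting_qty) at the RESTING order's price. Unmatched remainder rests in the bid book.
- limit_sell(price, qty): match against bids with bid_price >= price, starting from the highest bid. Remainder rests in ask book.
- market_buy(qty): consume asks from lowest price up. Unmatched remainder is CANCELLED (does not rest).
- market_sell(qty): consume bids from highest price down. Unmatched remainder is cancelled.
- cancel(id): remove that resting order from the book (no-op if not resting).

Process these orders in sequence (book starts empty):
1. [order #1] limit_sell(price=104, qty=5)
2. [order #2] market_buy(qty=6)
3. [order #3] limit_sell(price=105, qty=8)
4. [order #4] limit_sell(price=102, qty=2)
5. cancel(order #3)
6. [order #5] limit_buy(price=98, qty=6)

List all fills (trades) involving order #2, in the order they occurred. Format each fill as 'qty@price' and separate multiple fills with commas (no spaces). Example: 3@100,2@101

After op 1 [order #1] limit_sell(price=104, qty=5): fills=none; bids=[-] asks=[#1:5@104]
After op 2 [order #2] market_buy(qty=6): fills=#2x#1:5@104; bids=[-] asks=[-]
After op 3 [order #3] limit_sell(price=105, qty=8): fills=none; bids=[-] asks=[#3:8@105]
After op 4 [order #4] limit_sell(price=102, qty=2): fills=none; bids=[-] asks=[#4:2@102 #3:8@105]
After op 5 cancel(order #3): fills=none; bids=[-] asks=[#4:2@102]
After op 6 [order #5] limit_buy(price=98, qty=6): fills=none; bids=[#5:6@98] asks=[#4:2@102]

Answer: 5@104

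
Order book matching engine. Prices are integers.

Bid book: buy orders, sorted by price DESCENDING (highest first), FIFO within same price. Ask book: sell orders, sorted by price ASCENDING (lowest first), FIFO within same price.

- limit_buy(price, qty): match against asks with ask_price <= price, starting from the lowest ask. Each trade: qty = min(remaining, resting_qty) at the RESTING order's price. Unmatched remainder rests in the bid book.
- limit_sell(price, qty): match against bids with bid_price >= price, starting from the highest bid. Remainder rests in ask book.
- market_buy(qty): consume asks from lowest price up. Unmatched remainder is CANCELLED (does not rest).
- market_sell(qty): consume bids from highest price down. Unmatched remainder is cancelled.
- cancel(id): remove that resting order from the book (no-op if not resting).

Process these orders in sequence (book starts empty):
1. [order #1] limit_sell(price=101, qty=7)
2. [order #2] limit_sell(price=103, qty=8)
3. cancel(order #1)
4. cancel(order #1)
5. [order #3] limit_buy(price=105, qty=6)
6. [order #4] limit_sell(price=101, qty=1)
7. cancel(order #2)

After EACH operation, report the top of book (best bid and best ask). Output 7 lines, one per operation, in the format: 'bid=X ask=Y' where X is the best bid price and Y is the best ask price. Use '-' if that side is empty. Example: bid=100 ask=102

After op 1 [order #1] limit_sell(price=101, qty=7): fills=none; bids=[-] asks=[#1:7@101]
After op 2 [order #2] limit_sell(price=103, qty=8): fills=none; bids=[-] asks=[#1:7@101 #2:8@103]
After op 3 cancel(order #1): fills=none; bids=[-] asks=[#2:8@103]
After op 4 cancel(order #1): fills=none; bids=[-] asks=[#2:8@103]
After op 5 [order #3] limit_buy(price=105, qty=6): fills=#3x#2:6@103; bids=[-] asks=[#2:2@103]
After op 6 [order #4] limit_sell(price=101, qty=1): fills=none; bids=[-] asks=[#4:1@101 #2:2@103]
After op 7 cancel(order #2): fills=none; bids=[-] asks=[#4:1@101]

Answer: bid=- ask=101
bid=- ask=101
bid=- ask=103
bid=- ask=103
bid=- ask=103
bid=- ask=101
bid=- ask=101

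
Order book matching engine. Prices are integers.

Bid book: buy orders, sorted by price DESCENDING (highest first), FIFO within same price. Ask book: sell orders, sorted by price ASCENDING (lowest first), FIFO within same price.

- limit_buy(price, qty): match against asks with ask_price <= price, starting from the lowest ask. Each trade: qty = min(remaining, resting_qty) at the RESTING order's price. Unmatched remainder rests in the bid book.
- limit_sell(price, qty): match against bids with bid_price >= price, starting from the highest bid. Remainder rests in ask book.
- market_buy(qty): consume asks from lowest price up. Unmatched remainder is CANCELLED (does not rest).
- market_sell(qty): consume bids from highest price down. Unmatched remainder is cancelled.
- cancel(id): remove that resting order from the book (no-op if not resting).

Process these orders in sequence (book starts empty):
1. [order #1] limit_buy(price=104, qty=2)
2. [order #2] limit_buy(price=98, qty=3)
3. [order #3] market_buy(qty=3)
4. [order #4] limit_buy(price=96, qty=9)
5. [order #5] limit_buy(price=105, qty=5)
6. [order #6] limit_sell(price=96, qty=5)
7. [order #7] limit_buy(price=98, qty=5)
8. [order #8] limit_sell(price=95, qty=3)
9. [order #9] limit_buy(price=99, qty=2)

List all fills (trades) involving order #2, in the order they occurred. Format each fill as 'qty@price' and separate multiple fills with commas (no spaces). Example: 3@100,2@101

After op 1 [order #1] limit_buy(price=104, qty=2): fills=none; bids=[#1:2@104] asks=[-]
After op 2 [order #2] limit_buy(price=98, qty=3): fills=none; bids=[#1:2@104 #2:3@98] asks=[-]
After op 3 [order #3] market_buy(qty=3): fills=none; bids=[#1:2@104 #2:3@98] asks=[-]
After op 4 [order #4] limit_buy(price=96, qty=9): fills=none; bids=[#1:2@104 #2:3@98 #4:9@96] asks=[-]
After op 5 [order #5] limit_buy(price=105, qty=5): fills=none; bids=[#5:5@105 #1:2@104 #2:3@98 #4:9@96] asks=[-]
After op 6 [order #6] limit_sell(price=96, qty=5): fills=#5x#6:5@105; bids=[#1:2@104 #2:3@98 #4:9@96] asks=[-]
After op 7 [order #7] limit_buy(price=98, qty=5): fills=none; bids=[#1:2@104 #2:3@98 #7:5@98 #4:9@96] asks=[-]
After op 8 [order #8] limit_sell(price=95, qty=3): fills=#1x#8:2@104 #2x#8:1@98; bids=[#2:2@98 #7:5@98 #4:9@96] asks=[-]
After op 9 [order #9] limit_buy(price=99, qty=2): fills=none; bids=[#9:2@99 #2:2@98 #7:5@98 #4:9@96] asks=[-]

Answer: 1@98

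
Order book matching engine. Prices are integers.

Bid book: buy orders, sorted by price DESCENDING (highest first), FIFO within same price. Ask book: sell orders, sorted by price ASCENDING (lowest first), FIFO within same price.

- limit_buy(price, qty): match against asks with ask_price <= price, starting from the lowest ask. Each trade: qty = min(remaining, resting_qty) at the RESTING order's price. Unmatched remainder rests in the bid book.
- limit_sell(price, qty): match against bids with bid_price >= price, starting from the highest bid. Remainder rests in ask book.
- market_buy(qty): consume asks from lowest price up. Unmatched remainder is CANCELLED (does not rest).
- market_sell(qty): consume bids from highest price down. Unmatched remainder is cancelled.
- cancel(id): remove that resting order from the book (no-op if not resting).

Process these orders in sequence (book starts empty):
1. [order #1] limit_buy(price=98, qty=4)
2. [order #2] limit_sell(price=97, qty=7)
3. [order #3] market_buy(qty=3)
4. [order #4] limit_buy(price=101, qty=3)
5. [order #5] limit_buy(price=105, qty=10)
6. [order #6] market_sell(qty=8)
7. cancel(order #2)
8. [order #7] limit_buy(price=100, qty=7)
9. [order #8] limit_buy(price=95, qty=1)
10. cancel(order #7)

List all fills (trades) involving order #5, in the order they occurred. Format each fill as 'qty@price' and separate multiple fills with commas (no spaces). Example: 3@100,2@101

After op 1 [order #1] limit_buy(price=98, qty=4): fills=none; bids=[#1:4@98] asks=[-]
After op 2 [order #2] limit_sell(price=97, qty=7): fills=#1x#2:4@98; bids=[-] asks=[#2:3@97]
After op 3 [order #3] market_buy(qty=3): fills=#3x#2:3@97; bids=[-] asks=[-]
After op 4 [order #4] limit_buy(price=101, qty=3): fills=none; bids=[#4:3@101] asks=[-]
After op 5 [order #5] limit_buy(price=105, qty=10): fills=none; bids=[#5:10@105 #4:3@101] asks=[-]
After op 6 [order #6] market_sell(qty=8): fills=#5x#6:8@105; bids=[#5:2@105 #4:3@101] asks=[-]
After op 7 cancel(order #2): fills=none; bids=[#5:2@105 #4:3@101] asks=[-]
After op 8 [order #7] limit_buy(price=100, qty=7): fills=none; bids=[#5:2@105 #4:3@101 #7:7@100] asks=[-]
After op 9 [order #8] limit_buy(price=95, qty=1): fills=none; bids=[#5:2@105 #4:3@101 #7:7@100 #8:1@95] asks=[-]
After op 10 cancel(order #7): fills=none; bids=[#5:2@105 #4:3@101 #8:1@95] asks=[-]

Answer: 8@105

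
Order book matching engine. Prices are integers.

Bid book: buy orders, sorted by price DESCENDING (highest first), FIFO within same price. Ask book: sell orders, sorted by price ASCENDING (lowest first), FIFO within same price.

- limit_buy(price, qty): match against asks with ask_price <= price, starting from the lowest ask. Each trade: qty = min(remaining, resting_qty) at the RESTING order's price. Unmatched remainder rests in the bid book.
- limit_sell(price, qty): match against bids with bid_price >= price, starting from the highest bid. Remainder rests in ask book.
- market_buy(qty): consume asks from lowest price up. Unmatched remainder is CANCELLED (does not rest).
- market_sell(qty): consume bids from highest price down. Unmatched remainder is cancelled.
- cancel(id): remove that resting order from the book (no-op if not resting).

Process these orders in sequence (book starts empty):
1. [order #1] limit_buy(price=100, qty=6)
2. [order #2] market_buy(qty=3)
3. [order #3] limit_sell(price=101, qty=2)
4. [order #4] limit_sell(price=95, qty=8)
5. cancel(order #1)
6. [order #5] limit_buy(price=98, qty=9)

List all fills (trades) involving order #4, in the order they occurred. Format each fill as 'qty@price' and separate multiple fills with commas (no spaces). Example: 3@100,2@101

Answer: 6@100,2@95

Derivation:
After op 1 [order #1] limit_buy(price=100, qty=6): fills=none; bids=[#1:6@100] asks=[-]
After op 2 [order #2] market_buy(qty=3): fills=none; bids=[#1:6@100] asks=[-]
After op 3 [order #3] limit_sell(price=101, qty=2): fills=none; bids=[#1:6@100] asks=[#3:2@101]
After op 4 [order #4] limit_sell(price=95, qty=8): fills=#1x#4:6@100; bids=[-] asks=[#4:2@95 #3:2@101]
After op 5 cancel(order #1): fills=none; bids=[-] asks=[#4:2@95 #3:2@101]
After op 6 [order #5] limit_buy(price=98, qty=9): fills=#5x#4:2@95; bids=[#5:7@98] asks=[#3:2@101]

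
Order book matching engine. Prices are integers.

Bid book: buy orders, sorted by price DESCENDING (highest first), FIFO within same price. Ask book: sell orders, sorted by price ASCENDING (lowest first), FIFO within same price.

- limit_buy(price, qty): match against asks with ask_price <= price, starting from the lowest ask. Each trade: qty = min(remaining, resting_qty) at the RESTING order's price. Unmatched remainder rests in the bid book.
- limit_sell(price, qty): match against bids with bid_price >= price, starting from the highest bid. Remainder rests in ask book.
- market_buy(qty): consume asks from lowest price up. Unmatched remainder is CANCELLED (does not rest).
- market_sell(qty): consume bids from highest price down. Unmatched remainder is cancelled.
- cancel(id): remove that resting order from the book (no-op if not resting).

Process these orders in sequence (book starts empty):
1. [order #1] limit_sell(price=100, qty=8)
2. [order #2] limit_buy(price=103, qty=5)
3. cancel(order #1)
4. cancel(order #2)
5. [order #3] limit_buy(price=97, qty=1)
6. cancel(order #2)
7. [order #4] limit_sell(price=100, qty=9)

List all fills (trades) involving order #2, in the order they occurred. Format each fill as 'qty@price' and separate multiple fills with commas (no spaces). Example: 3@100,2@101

After op 1 [order #1] limit_sell(price=100, qty=8): fills=none; bids=[-] asks=[#1:8@100]
After op 2 [order #2] limit_buy(price=103, qty=5): fills=#2x#1:5@100; bids=[-] asks=[#1:3@100]
After op 3 cancel(order #1): fills=none; bids=[-] asks=[-]
After op 4 cancel(order #2): fills=none; bids=[-] asks=[-]
After op 5 [order #3] limit_buy(price=97, qty=1): fills=none; bids=[#3:1@97] asks=[-]
After op 6 cancel(order #2): fills=none; bids=[#3:1@97] asks=[-]
After op 7 [order #4] limit_sell(price=100, qty=9): fills=none; bids=[#3:1@97] asks=[#4:9@100]

Answer: 5@100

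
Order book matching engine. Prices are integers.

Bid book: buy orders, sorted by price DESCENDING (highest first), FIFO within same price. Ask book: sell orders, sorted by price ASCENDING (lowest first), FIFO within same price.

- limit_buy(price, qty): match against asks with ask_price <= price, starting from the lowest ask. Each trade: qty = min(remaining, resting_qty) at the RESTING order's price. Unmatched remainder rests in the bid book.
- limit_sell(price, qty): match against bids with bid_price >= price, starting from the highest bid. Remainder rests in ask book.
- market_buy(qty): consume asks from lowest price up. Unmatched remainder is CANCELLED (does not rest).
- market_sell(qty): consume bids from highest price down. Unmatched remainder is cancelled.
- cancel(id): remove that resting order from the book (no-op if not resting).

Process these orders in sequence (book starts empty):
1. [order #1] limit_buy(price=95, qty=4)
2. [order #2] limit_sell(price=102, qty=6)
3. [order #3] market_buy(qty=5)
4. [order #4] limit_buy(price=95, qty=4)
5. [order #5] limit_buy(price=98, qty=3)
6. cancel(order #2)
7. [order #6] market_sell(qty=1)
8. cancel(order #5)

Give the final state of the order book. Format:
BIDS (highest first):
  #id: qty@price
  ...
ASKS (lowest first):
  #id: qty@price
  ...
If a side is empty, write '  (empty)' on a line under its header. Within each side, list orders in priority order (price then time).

Answer: BIDS (highest first):
  #1: 4@95
  #4: 4@95
ASKS (lowest first):
  (empty)

Derivation:
After op 1 [order #1] limit_buy(price=95, qty=4): fills=none; bids=[#1:4@95] asks=[-]
After op 2 [order #2] limit_sell(price=102, qty=6): fills=none; bids=[#1:4@95] asks=[#2:6@102]
After op 3 [order #3] market_buy(qty=5): fills=#3x#2:5@102; bids=[#1:4@95] asks=[#2:1@102]
After op 4 [order #4] limit_buy(price=95, qty=4): fills=none; bids=[#1:4@95 #4:4@95] asks=[#2:1@102]
After op 5 [order #5] limit_buy(price=98, qty=3): fills=none; bids=[#5:3@98 #1:4@95 #4:4@95] asks=[#2:1@102]
After op 6 cancel(order #2): fills=none; bids=[#5:3@98 #1:4@95 #4:4@95] asks=[-]
After op 7 [order #6] market_sell(qty=1): fills=#5x#6:1@98; bids=[#5:2@98 #1:4@95 #4:4@95] asks=[-]
After op 8 cancel(order #5): fills=none; bids=[#1:4@95 #4:4@95] asks=[-]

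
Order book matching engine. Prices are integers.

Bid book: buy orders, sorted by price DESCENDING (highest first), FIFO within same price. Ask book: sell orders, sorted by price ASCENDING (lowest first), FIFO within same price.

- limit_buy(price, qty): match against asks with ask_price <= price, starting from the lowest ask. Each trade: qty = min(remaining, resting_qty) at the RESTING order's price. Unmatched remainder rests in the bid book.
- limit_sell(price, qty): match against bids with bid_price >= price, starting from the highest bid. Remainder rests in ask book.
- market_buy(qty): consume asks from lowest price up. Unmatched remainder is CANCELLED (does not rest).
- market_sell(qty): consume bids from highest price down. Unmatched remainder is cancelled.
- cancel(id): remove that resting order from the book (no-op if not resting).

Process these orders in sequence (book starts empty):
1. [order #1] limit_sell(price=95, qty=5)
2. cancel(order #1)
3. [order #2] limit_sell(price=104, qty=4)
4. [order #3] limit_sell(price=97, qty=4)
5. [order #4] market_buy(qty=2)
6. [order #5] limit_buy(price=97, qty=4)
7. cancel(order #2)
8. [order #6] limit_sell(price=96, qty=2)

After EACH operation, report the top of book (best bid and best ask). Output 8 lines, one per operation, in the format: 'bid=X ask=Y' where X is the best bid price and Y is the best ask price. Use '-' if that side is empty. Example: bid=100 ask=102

Answer: bid=- ask=95
bid=- ask=-
bid=- ask=104
bid=- ask=97
bid=- ask=97
bid=97 ask=104
bid=97 ask=-
bid=- ask=-

Derivation:
After op 1 [order #1] limit_sell(price=95, qty=5): fills=none; bids=[-] asks=[#1:5@95]
After op 2 cancel(order #1): fills=none; bids=[-] asks=[-]
After op 3 [order #2] limit_sell(price=104, qty=4): fills=none; bids=[-] asks=[#2:4@104]
After op 4 [order #3] limit_sell(price=97, qty=4): fills=none; bids=[-] asks=[#3:4@97 #2:4@104]
After op 5 [order #4] market_buy(qty=2): fills=#4x#3:2@97; bids=[-] asks=[#3:2@97 #2:4@104]
After op 6 [order #5] limit_buy(price=97, qty=4): fills=#5x#3:2@97; bids=[#5:2@97] asks=[#2:4@104]
After op 7 cancel(order #2): fills=none; bids=[#5:2@97] asks=[-]
After op 8 [order #6] limit_sell(price=96, qty=2): fills=#5x#6:2@97; bids=[-] asks=[-]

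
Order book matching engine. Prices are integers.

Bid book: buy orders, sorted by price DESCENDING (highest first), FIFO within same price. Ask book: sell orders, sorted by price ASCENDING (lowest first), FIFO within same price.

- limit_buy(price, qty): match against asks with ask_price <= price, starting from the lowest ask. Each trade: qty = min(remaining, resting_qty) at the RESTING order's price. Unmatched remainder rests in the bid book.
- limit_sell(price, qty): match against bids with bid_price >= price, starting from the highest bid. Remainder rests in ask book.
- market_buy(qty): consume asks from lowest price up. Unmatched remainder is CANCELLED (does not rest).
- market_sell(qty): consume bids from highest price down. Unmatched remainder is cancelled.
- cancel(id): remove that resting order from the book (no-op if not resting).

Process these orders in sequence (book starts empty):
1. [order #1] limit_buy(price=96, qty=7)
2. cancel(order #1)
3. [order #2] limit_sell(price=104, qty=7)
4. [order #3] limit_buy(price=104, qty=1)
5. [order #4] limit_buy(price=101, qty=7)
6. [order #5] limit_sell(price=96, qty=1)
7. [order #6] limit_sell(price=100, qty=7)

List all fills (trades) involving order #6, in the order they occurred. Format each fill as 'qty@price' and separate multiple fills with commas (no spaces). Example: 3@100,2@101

Answer: 6@101

Derivation:
After op 1 [order #1] limit_buy(price=96, qty=7): fills=none; bids=[#1:7@96] asks=[-]
After op 2 cancel(order #1): fills=none; bids=[-] asks=[-]
After op 3 [order #2] limit_sell(price=104, qty=7): fills=none; bids=[-] asks=[#2:7@104]
After op 4 [order #3] limit_buy(price=104, qty=1): fills=#3x#2:1@104; bids=[-] asks=[#2:6@104]
After op 5 [order #4] limit_buy(price=101, qty=7): fills=none; bids=[#4:7@101] asks=[#2:6@104]
After op 6 [order #5] limit_sell(price=96, qty=1): fills=#4x#5:1@101; bids=[#4:6@101] asks=[#2:6@104]
After op 7 [order #6] limit_sell(price=100, qty=7): fills=#4x#6:6@101; bids=[-] asks=[#6:1@100 #2:6@104]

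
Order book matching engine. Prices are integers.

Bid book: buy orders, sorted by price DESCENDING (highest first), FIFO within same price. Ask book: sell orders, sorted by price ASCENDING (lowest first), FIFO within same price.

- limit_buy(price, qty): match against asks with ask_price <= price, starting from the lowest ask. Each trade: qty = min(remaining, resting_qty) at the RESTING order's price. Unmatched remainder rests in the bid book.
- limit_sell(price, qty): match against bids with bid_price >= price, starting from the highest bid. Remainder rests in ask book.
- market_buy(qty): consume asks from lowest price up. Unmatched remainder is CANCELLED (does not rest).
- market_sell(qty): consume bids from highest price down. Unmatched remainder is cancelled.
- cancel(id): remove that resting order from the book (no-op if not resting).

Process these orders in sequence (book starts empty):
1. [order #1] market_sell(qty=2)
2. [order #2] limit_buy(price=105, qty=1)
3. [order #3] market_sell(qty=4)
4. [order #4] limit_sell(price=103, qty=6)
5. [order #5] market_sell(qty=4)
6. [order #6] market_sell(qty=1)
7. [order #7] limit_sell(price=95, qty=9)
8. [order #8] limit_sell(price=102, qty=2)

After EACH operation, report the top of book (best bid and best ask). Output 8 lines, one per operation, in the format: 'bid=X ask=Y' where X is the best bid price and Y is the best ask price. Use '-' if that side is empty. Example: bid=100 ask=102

After op 1 [order #1] market_sell(qty=2): fills=none; bids=[-] asks=[-]
After op 2 [order #2] limit_buy(price=105, qty=1): fills=none; bids=[#2:1@105] asks=[-]
After op 3 [order #3] market_sell(qty=4): fills=#2x#3:1@105; bids=[-] asks=[-]
After op 4 [order #4] limit_sell(price=103, qty=6): fills=none; bids=[-] asks=[#4:6@103]
After op 5 [order #5] market_sell(qty=4): fills=none; bids=[-] asks=[#4:6@103]
After op 6 [order #6] market_sell(qty=1): fills=none; bids=[-] asks=[#4:6@103]
After op 7 [order #7] limit_sell(price=95, qty=9): fills=none; bids=[-] asks=[#7:9@95 #4:6@103]
After op 8 [order #8] limit_sell(price=102, qty=2): fills=none; bids=[-] asks=[#7:9@95 #8:2@102 #4:6@103]

Answer: bid=- ask=-
bid=105 ask=-
bid=- ask=-
bid=- ask=103
bid=- ask=103
bid=- ask=103
bid=- ask=95
bid=- ask=95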